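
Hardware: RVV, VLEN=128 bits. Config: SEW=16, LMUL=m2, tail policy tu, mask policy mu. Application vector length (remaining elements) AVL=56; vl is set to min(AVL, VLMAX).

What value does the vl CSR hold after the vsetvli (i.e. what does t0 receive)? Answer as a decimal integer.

vl = 16

VLMAX = (128 × 2) / 16 = 16 lanes
AVL=56 > VLMAX=16, so vl = 16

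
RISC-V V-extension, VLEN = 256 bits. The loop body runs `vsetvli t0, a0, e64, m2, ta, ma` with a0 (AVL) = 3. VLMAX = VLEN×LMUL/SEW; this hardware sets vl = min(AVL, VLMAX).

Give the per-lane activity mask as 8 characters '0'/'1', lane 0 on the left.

VLMAX = VLEN×LMUL/SEW = 256×2/64 = 8
vl = min(AVL, VLMAX) = min(3, 8) = 3
bits (lane 0 leftmost): 11100000

predicate = 11100000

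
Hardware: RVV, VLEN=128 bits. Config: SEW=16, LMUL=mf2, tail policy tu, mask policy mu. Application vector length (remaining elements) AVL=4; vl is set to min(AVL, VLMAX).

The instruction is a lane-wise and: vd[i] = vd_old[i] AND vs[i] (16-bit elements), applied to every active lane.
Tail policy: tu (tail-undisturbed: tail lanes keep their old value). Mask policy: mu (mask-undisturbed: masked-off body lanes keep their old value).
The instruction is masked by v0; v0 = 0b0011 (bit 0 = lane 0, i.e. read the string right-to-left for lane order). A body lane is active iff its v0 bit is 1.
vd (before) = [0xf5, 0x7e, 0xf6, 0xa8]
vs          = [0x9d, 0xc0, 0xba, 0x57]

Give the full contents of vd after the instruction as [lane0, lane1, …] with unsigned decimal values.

VLMAX = (128 × 1/2) / 16 = 4 lanes
AVL=4 ≤ VLMAX=4, so vl = 4
[0] and(0xf5,0x9d) = 0x95
[1] and(0x7e,0xc0) = 0x40
[2] mask-off/keep = 0xf6
[3] mask-off/keep = 0xa8

vd = [149, 64, 246, 168]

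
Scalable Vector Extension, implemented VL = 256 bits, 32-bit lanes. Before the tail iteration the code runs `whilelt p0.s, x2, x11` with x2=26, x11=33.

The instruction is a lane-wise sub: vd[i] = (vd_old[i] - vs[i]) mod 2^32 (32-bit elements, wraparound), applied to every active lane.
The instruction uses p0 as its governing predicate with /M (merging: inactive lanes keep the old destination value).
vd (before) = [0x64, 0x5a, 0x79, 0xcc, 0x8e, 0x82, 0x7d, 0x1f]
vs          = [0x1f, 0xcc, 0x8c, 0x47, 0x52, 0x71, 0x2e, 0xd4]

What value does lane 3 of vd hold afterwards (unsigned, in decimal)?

lane count: 256 div 32 = 8
whilelt: lane j active iff 26+j < 33 → j < 7 → 7 active
  i=0: sub(0x64,0x1f) → 69
  i=1: sub(0x5a,0xcc) → 4294967182
  i=2: sub(0x79,0x8c) → 4294967277
  i=3: sub(0xcc,0x47) → 133
  i=4: sub(0x8e,0x52) → 60
  i=5: sub(0x82,0x71) → 17
  i=6: sub(0x7d,0x2e) → 79
  i=7: tail/keep → 31

vd[3] = 133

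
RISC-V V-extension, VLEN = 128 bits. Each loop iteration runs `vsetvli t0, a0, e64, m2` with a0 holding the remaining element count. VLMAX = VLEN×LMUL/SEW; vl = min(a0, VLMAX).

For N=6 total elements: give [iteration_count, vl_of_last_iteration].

VLMAX = (128 × 2) / 64 = 4 lanes
iterations = ceil(6/4) = 2; final-pass vl = 2

[iterations, last_vl] = [2, 2]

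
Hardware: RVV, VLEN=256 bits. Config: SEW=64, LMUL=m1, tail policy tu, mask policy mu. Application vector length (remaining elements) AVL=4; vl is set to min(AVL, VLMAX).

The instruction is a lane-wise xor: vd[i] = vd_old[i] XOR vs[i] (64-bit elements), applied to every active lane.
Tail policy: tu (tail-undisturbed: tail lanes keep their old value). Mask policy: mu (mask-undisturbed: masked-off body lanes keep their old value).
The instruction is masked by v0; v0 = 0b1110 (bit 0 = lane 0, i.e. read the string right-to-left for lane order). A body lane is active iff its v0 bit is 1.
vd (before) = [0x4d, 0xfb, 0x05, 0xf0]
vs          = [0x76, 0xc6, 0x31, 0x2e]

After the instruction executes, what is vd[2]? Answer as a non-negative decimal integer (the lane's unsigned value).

vd[2] = 52

VLMAX = (256 × 1) / 64 = 4 lanes
AVL=4 ≤ VLMAX=4, so vl = 4
[0] mask-off/keep = 0x4d
[1] xor(0xfb,0xc6) = 0x3d
[2] xor(0x05,0x31) = 0x34
[3] xor(0xf0,0x2e) = 0xde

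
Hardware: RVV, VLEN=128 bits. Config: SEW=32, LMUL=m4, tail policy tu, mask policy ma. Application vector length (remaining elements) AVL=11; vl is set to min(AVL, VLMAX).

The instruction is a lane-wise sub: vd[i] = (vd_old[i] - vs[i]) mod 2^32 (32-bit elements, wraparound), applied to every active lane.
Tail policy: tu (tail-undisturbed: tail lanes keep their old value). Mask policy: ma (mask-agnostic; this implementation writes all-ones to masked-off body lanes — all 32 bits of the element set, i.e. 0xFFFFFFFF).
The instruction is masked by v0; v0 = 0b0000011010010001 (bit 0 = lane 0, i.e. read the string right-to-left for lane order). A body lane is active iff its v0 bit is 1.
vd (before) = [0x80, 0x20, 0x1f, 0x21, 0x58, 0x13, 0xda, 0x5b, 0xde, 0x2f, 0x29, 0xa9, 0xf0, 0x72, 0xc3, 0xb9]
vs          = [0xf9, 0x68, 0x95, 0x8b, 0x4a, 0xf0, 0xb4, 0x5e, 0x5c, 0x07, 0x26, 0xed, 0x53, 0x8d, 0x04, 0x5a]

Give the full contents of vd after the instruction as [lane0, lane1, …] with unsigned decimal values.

vd = [4294967175, 4294967295, 4294967295, 4294967295, 14, 4294967295, 4294967295, 4294967293, 4294967295, 40, 3, 169, 240, 114, 195, 185]

VLMAX = (128 × 4) / 32 = 16 lanes
vl = min(AVL, VLMAX) = min(11, 16) = 11
lane  0: sub(0x80,0xf9) ⇒ 0xffffff87
lane  1: mask-off/ones ⇒ 0xffffffff
lane  2: mask-off/ones ⇒ 0xffffffff
lane  3: mask-off/ones ⇒ 0xffffffff
lane  4: sub(0x58,0x4a) ⇒ 0x0e
lane  5: mask-off/ones ⇒ 0xffffffff
lane  6: mask-off/ones ⇒ 0xffffffff
lane  7: sub(0x5b,0x5e) ⇒ 0xfffffffd
lane  8: mask-off/ones ⇒ 0xffffffff
lane  9: sub(0x2f,0x07) ⇒ 0x28
lane 10: sub(0x29,0x26) ⇒ 0x03
lane 11: tail/keep ⇒ 0xa9
lane 12: tail/keep ⇒ 0xf0
lane 13: tail/keep ⇒ 0x72
lane 14: tail/keep ⇒ 0xc3
lane 15: tail/keep ⇒ 0xb9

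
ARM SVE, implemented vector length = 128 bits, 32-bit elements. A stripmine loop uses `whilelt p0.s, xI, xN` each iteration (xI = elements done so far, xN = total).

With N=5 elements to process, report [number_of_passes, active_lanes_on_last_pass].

register lanes = 128/32 = 4
5 elements at 4/iter → 2 passes, remainder 1 on the last

[iterations, last_vl] = [2, 1]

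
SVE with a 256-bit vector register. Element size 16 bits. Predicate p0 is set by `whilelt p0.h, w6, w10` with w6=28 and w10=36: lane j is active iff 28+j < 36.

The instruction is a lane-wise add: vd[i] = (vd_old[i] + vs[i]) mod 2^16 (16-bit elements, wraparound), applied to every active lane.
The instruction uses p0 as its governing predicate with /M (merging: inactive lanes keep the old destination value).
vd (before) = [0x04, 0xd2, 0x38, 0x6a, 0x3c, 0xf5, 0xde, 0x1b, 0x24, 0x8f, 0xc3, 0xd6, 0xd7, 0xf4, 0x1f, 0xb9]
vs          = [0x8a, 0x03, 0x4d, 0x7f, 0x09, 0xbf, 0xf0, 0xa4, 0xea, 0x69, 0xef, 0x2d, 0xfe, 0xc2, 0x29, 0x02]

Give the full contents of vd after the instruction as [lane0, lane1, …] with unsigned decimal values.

vd = [142, 213, 133, 233, 69, 436, 462, 191, 36, 143, 195, 214, 215, 244, 31, 185]

lane count: 256 div 16 = 16
p0[j] = (28+j < 36); true for j=0..7 → 8 lanes set
lane  0: add(0x04,0x8a) ⇒ 0x8e
lane  1: add(0xd2,0x03) ⇒ 0xd5
lane  2: add(0x38,0x4d) ⇒ 0x85
lane  3: add(0x6a,0x7f) ⇒ 0xe9
lane  4: add(0x3c,0x09) ⇒ 0x45
lane  5: add(0xf5,0xbf) ⇒ 0x1b4
lane  6: add(0xde,0xf0) ⇒ 0x1ce
lane  7: add(0x1b,0xa4) ⇒ 0xbf
lane  8: tail/keep ⇒ 0x24
lane  9: tail/keep ⇒ 0x8f
lane 10: tail/keep ⇒ 0xc3
lane 11: tail/keep ⇒ 0xd6
lane 12: tail/keep ⇒ 0xd7
lane 13: tail/keep ⇒ 0xf4
lane 14: tail/keep ⇒ 0x1f
lane 15: tail/keep ⇒ 0xb9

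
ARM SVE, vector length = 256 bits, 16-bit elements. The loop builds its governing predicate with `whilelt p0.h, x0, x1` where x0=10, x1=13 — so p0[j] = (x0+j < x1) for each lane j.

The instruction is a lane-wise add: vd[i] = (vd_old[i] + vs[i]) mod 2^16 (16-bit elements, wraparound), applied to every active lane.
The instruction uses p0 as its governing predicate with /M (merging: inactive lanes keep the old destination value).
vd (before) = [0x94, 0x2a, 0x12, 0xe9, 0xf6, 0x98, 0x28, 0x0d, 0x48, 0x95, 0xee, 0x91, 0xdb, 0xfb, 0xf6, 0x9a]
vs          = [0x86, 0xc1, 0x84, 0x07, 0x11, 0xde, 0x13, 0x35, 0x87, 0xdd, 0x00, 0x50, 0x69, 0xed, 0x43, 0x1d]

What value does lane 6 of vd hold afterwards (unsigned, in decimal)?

lane count: 256 div 16 = 16
p0[j] = (10+j < 13); true for j=0..2 → 3 lanes set
lane  0: add(0x94,0x86) ⇒ 0x11a
lane  1: add(0x2a,0xc1) ⇒ 0xeb
lane  2: add(0x12,0x84) ⇒ 0x96
lane  3: tail/keep ⇒ 0xe9
lane  4: tail/keep ⇒ 0xf6
lane  5: tail/keep ⇒ 0x98
lane  6: tail/keep ⇒ 0x28
lane  7: tail/keep ⇒ 0x0d
lane  8: tail/keep ⇒ 0x48
lane  9: tail/keep ⇒ 0x95
lane 10: tail/keep ⇒ 0xee
lane 11: tail/keep ⇒ 0x91
lane 12: tail/keep ⇒ 0xdb
lane 13: tail/keep ⇒ 0xfb
lane 14: tail/keep ⇒ 0xf6
lane 15: tail/keep ⇒ 0x9a

vd[6] = 40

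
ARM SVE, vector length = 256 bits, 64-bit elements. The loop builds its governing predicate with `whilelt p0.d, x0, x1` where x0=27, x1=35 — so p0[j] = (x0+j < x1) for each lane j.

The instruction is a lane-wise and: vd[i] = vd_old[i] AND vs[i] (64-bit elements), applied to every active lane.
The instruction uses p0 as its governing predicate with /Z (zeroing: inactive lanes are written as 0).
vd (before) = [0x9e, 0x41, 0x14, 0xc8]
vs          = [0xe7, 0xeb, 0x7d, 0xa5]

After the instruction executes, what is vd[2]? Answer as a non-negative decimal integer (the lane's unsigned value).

vd[2] = 20

lane count: 256 div 64 = 4
whilelt: lane j active iff 27+j < 35 → j < 8 → 4 active
lane  0: and(0x9e,0xe7) ⇒ 0x86
lane  1: and(0x41,0xeb) ⇒ 0x41
lane  2: and(0x14,0x7d) ⇒ 0x14
lane  3: and(0xc8,0xa5) ⇒ 0x80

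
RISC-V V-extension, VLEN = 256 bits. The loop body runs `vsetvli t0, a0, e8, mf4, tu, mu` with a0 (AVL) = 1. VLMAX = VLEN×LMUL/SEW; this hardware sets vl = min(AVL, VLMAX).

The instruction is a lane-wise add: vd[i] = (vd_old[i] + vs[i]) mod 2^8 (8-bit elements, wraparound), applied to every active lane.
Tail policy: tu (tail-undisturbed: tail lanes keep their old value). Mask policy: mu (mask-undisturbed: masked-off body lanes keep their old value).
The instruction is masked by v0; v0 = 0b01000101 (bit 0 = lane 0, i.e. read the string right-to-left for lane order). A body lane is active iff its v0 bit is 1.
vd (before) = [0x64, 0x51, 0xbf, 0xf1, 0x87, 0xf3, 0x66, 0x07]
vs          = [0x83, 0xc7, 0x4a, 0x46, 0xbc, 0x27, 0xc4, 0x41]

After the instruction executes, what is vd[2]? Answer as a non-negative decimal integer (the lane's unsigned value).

VLMAX = VLEN×LMUL/SEW = 256×1/4/8 = 8
AVL=1 ≤ VLMAX=8, so vl = 1
[0] add(0x64,0x83) = 0xe7
[1] tail/keep = 0x51
[2] tail/keep = 0xbf
[3] tail/keep = 0xf1
[4] tail/keep = 0x87
[5] tail/keep = 0xf3
[6] tail/keep = 0x66
[7] tail/keep = 0x07

vd[2] = 191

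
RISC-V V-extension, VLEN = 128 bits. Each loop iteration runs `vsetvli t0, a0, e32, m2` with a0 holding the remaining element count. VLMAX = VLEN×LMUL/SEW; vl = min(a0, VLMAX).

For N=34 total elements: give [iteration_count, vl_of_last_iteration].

lanes per group: 128·2/32 = 8
34 elements at 8/iter → 5 passes, remainder 2 on the last

[iterations, last_vl] = [5, 2]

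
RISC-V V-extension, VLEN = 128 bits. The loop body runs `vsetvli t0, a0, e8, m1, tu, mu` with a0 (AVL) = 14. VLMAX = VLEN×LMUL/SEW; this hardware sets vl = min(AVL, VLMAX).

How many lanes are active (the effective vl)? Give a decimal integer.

VLMAX = VLEN×LMUL/SEW = 128×1/8 = 16
vl ← min(14, 16) = 14

vl = 14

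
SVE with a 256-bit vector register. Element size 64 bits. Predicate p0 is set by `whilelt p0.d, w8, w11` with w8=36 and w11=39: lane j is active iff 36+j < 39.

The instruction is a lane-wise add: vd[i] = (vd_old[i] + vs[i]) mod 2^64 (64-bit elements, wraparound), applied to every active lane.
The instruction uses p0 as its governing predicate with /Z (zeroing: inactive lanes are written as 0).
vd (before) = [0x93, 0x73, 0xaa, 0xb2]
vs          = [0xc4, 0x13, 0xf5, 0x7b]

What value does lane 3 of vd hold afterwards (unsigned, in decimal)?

register lanes = 256/64 = 4
p0[j] = (36+j < 39); true for j=0..2 → 3 lanes set
  i=0: add(0x93,0xc4) → 343
  i=1: add(0x73,0x13) → 134
  i=2: add(0xaa,0xf5) → 415
  i=3: tail/zero → 0

vd[3] = 0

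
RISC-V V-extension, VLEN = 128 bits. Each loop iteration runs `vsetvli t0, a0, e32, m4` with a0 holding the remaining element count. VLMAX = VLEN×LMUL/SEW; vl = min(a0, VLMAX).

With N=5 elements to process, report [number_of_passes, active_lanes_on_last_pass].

lanes per group: 128·4/32 = 16
iterations = ceil(5/16) = 1; final-pass vl = 5

[iterations, last_vl] = [1, 5]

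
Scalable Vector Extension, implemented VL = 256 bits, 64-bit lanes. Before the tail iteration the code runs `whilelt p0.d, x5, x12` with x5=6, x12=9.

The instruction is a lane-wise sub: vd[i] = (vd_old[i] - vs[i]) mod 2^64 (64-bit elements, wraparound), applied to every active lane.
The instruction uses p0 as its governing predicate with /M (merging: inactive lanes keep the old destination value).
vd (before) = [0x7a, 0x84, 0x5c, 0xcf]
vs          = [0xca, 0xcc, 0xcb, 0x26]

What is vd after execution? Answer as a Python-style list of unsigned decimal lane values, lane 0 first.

256-bit reg / 64-bit elem → 4 lanes
active while 6+j < 9, i.e. j ∈ [0,3) capped at 4 ⇒ 3
  i=0: sub(0x7a,0xca) → 18446744073709551536
  i=1: sub(0x84,0xcc) → 18446744073709551544
  i=2: sub(0x5c,0xcb) → 18446744073709551505
  i=3: tail/keep → 207

vd = [18446744073709551536, 18446744073709551544, 18446744073709551505, 207]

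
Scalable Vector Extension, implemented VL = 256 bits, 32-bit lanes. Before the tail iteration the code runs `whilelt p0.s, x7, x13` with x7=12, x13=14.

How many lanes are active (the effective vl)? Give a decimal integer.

register lanes = 256/32 = 8
active while 12+j < 14, i.e. j ∈ [0,2) capped at 8 ⇒ 2

vl = 2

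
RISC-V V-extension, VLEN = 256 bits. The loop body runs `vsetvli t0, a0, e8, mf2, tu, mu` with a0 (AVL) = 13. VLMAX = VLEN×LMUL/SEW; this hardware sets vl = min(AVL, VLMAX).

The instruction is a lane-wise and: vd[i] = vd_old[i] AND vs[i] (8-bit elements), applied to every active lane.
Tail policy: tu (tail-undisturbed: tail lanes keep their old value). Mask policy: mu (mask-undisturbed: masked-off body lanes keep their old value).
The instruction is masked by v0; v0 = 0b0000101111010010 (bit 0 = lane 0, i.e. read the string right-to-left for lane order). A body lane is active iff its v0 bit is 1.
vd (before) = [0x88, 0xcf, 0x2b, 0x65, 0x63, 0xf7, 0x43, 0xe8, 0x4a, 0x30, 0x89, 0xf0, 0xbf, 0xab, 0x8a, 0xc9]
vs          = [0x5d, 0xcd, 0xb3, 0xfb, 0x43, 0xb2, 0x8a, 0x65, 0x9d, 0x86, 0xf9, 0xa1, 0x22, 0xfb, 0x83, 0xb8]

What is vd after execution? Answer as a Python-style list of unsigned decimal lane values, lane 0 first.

VLMAX = VLEN×LMUL/SEW = 256×1/2/8 = 16
vl = min(AVL, VLMAX) = min(13, 16) = 13
lane  0: mask-off/keep ⇒ 0x88
lane  1: and(0xcf,0xcd) ⇒ 0xcd
lane  2: mask-off/keep ⇒ 0x2b
lane  3: mask-off/keep ⇒ 0x65
lane  4: and(0x63,0x43) ⇒ 0x43
lane  5: mask-off/keep ⇒ 0xf7
lane  6: and(0x43,0x8a) ⇒ 0x02
lane  7: and(0xe8,0x65) ⇒ 0x60
lane  8: and(0x4a,0x9d) ⇒ 0x08
lane  9: and(0x30,0x86) ⇒ 0x00
lane 10: mask-off/keep ⇒ 0x89
lane 11: and(0xf0,0xa1) ⇒ 0xa0
lane 12: mask-off/keep ⇒ 0xbf
lane 13: tail/keep ⇒ 0xab
lane 14: tail/keep ⇒ 0x8a
lane 15: tail/keep ⇒ 0xc9

vd = [136, 205, 43, 101, 67, 247, 2, 96, 8, 0, 137, 160, 191, 171, 138, 201]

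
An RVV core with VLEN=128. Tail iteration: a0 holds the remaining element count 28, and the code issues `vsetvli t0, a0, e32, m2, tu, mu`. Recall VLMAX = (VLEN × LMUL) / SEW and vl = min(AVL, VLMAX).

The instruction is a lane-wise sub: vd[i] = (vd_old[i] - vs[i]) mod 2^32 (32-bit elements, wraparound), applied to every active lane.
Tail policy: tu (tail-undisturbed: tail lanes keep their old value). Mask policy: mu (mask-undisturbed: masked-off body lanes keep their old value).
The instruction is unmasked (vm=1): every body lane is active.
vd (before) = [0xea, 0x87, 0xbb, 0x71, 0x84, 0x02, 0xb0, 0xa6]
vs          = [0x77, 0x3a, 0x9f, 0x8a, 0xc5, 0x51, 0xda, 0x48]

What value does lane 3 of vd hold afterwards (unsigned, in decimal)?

VLMAX = (128 × 2) / 32 = 8 lanes
AVL=28 > VLMAX=8, so vl = 8
  i=0: sub(0xea,0x77) → 115
  i=1: sub(0x87,0x3a) → 77
  i=2: sub(0xbb,0x9f) → 28
  i=3: sub(0x71,0x8a) → 4294967271
  i=4: sub(0x84,0xc5) → 4294967231
  i=5: sub(0x02,0x51) → 4294967217
  i=6: sub(0xb0,0xda) → 4294967254
  i=7: sub(0xa6,0x48) → 94

vd[3] = 4294967271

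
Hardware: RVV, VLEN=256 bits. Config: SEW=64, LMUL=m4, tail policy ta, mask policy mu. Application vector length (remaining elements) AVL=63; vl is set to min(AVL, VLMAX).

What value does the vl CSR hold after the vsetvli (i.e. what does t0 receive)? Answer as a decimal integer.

VLMAX = (256 × 4) / 64 = 16 lanes
vl = min(AVL, VLMAX) = min(63, 16) = 16

vl = 16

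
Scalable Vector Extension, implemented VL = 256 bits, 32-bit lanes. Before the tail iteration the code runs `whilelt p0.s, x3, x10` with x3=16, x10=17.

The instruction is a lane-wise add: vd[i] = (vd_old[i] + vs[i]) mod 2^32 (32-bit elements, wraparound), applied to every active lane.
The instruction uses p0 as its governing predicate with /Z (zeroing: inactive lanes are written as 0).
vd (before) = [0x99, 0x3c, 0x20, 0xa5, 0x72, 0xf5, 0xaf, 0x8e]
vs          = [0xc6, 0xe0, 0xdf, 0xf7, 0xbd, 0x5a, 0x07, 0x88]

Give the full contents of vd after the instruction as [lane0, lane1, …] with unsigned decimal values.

256-bit reg / 32-bit elem → 8 lanes
whilelt: lane j active iff 16+j < 17 → j < 1 → 1 active
lane  0: add(0x99,0xc6) ⇒ 0x15f
lane  1: tail/zero ⇒ 0x00
lane  2: tail/zero ⇒ 0x00
lane  3: tail/zero ⇒ 0x00
lane  4: tail/zero ⇒ 0x00
lane  5: tail/zero ⇒ 0x00
lane  6: tail/zero ⇒ 0x00
lane  7: tail/zero ⇒ 0x00

vd = [351, 0, 0, 0, 0, 0, 0, 0]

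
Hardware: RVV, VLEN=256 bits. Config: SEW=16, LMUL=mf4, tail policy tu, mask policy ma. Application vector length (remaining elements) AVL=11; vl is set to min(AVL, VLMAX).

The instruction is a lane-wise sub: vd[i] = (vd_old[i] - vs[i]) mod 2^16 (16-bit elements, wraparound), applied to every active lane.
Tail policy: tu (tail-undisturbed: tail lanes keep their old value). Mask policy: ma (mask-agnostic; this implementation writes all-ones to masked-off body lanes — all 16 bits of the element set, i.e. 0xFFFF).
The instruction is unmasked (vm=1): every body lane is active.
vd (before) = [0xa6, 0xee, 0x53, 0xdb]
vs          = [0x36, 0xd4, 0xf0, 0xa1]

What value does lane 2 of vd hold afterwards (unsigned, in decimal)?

VLMAX = VLEN×LMUL/SEW = 256×1/4/16 = 4
vl ← min(11, 4) = 4
  i=0: sub(0xa6,0x36) → 112
  i=1: sub(0xee,0xd4) → 26
  i=2: sub(0x53,0xf0) → 65379
  i=3: sub(0xdb,0xa1) → 58

vd[2] = 65379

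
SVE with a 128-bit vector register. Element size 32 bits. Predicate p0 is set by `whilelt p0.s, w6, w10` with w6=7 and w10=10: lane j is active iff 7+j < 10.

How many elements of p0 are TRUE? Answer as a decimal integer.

lane count: 128 div 32 = 4
p0[j] = (7+j < 10); true for j=0..2 → 3 lanes set

vl = 3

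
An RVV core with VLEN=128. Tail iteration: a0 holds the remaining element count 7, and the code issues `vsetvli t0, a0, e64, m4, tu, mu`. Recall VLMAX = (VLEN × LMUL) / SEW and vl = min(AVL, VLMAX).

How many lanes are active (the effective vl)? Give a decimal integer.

VLMAX = VLEN×LMUL/SEW = 128×4/64 = 8
vl ← min(7, 8) = 7

vl = 7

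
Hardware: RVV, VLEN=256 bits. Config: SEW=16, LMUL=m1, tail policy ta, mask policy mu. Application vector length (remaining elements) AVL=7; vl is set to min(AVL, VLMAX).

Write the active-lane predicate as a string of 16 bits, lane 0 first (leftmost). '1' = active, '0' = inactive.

predicate = 1111111000000000

lanes per group: 256·1/16 = 16
vl = min(AVL, VLMAX) = min(7, 16) = 7
bits (lane 0 leftmost): 1111111000000000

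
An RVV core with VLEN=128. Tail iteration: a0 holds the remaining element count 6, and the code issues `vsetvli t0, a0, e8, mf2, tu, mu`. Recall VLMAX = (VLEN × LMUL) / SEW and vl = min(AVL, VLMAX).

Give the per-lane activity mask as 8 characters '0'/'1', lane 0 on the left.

VLMAX = VLEN×LMUL/SEW = 128×1/2/8 = 8
vl = min(AVL, VLMAX) = min(6, 8) = 6
bits (lane 0 leftmost): 11111100

predicate = 11111100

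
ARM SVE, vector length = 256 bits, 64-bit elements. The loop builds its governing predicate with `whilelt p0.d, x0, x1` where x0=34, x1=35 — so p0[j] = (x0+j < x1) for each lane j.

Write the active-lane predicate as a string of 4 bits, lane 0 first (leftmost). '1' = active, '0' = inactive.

predicate = 1000

256-bit reg / 64-bit elem → 4 lanes
active while 34+j < 35, i.e. j ∈ [0,1) capped at 4 ⇒ 1
bits (lane 0 leftmost): 1000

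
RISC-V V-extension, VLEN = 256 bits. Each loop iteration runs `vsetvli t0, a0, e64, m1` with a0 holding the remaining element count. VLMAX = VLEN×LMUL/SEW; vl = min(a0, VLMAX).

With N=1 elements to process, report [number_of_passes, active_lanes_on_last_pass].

VLMAX = (256 × 1) / 64 = 4 lanes
N=1: ⌈1/4⌉ = 1 iters; last vl = 1 − 0×4 = 1

[iterations, last_vl] = [1, 1]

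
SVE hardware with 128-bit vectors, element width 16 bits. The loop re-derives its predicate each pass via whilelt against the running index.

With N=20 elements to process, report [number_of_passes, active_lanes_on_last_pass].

[iterations, last_vl] = [3, 4]

lane count: 128 div 16 = 8
N=20: ⌈20/8⌉ = 3 iters; last vl = 20 − 2×8 = 4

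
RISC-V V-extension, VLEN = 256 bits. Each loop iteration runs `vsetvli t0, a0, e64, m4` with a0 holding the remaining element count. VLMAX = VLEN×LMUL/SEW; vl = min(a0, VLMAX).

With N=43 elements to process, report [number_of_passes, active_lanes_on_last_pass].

[iterations, last_vl] = [3, 11]

VLMAX = VLEN×LMUL/SEW = 256×4/64 = 16
N=43: ⌈43/16⌉ = 3 iters; last vl = 43 − 2×16 = 11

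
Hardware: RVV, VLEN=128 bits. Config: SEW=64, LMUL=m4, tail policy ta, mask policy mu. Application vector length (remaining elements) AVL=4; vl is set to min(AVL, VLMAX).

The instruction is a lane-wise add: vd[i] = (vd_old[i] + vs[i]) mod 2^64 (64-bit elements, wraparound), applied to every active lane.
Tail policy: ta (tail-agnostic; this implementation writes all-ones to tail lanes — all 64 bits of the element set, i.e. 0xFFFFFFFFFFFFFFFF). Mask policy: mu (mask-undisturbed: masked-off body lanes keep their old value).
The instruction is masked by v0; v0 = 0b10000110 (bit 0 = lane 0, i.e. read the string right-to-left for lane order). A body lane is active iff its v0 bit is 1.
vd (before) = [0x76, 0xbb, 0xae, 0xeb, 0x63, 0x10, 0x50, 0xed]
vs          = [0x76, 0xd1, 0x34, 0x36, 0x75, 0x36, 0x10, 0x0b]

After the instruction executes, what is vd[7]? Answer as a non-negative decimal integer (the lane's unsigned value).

vd[7] = 18446744073709551615

VLMAX = VLEN×LMUL/SEW = 128×4/64 = 8
vl = min(AVL, VLMAX) = min(4, 8) = 4
vd[0] mask-off/keep -> 0x76
vd[1] add(0xbb,0xd1) -> 0x18c
vd[2] add(0xae,0x34) -> 0xe2
vd[3] mask-off/keep -> 0xeb
vd[4] tail/ones -> 0xffffffffffffffff
vd[5] tail/ones -> 0xffffffffffffffff
vd[6] tail/ones -> 0xffffffffffffffff
vd[7] tail/ones -> 0xffffffffffffffff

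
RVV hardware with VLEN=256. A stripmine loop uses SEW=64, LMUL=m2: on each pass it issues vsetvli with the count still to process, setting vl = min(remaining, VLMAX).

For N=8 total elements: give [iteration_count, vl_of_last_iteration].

[iterations, last_vl] = [1, 8]

VLMAX = (256 × 2) / 64 = 8 lanes
8 elements at 8/iter → 1 passes, remainder 8 on the last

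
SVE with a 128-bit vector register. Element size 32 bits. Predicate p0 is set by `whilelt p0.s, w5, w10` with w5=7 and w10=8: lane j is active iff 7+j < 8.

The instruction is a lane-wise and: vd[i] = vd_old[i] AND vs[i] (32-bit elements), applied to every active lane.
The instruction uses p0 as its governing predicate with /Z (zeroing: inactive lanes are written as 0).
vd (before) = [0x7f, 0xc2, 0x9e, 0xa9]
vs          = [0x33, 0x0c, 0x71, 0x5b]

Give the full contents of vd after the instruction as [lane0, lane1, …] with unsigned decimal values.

lane count: 128 div 32 = 4
whilelt: lane j active iff 7+j < 8 → j < 1 → 1 active
lane  0: and(0x7f,0x33) ⇒ 0x33
lane  1: tail/zero ⇒ 0x00
lane  2: tail/zero ⇒ 0x00
lane  3: tail/zero ⇒ 0x00

vd = [51, 0, 0, 0]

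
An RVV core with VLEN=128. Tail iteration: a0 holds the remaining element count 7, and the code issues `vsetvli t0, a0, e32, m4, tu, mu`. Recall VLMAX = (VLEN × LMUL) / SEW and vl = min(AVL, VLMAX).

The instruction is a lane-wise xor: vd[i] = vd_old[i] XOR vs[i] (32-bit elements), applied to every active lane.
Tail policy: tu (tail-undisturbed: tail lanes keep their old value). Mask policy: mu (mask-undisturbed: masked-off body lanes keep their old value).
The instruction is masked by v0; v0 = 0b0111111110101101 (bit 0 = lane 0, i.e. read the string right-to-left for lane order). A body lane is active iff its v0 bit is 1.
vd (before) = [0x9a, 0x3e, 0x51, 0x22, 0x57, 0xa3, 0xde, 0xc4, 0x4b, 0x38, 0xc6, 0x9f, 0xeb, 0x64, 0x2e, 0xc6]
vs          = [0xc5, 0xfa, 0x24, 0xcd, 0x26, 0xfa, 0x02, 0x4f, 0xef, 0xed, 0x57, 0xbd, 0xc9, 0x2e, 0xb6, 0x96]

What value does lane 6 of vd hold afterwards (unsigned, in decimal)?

vd[6] = 222

VLMAX = VLEN×LMUL/SEW = 128×4/32 = 16
vl ← min(7, 16) = 7
lane  0: xor(0x9a,0xc5) ⇒ 0x5f
lane  1: mask-off/keep ⇒ 0x3e
lane  2: xor(0x51,0x24) ⇒ 0x75
lane  3: xor(0x22,0xcd) ⇒ 0xef
lane  4: mask-off/keep ⇒ 0x57
lane  5: xor(0xa3,0xfa) ⇒ 0x59
lane  6: mask-off/keep ⇒ 0xde
lane  7: tail/keep ⇒ 0xc4
lane  8: tail/keep ⇒ 0x4b
lane  9: tail/keep ⇒ 0x38
lane 10: tail/keep ⇒ 0xc6
lane 11: tail/keep ⇒ 0x9f
lane 12: tail/keep ⇒ 0xeb
lane 13: tail/keep ⇒ 0x64
lane 14: tail/keep ⇒ 0x2e
lane 15: tail/keep ⇒ 0xc6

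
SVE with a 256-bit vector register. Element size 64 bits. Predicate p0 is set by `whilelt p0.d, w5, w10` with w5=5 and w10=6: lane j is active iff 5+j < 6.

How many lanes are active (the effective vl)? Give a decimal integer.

256-bit reg / 64-bit elem → 4 lanes
whilelt: lane j active iff 5+j < 6 → j < 1 → 1 active

vl = 1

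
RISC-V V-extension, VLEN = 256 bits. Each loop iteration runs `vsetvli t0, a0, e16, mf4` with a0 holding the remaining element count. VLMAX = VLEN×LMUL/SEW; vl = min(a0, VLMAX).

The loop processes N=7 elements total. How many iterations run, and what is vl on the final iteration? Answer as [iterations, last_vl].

[iterations, last_vl] = [2, 3]

VLMAX = VLEN×LMUL/SEW = 256×1/4/16 = 4
N=7: ⌈7/4⌉ = 2 iters; last vl = 7 − 1×4 = 3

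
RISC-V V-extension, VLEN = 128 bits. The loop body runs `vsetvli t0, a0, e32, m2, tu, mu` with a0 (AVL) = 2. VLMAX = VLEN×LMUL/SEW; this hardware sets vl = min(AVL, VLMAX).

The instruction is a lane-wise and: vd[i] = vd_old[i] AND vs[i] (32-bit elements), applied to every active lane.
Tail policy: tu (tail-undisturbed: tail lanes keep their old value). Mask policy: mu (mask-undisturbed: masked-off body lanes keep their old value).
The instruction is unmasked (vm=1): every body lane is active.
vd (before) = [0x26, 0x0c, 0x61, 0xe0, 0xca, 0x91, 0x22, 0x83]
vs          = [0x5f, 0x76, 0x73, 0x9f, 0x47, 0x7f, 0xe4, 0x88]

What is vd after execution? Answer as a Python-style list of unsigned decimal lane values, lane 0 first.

lanes per group: 128·2/32 = 8
vl ← min(2, 8) = 2
lane  0: and(0x26,0x5f) ⇒ 0x06
lane  1: and(0x0c,0x76) ⇒ 0x04
lane  2: tail/keep ⇒ 0x61
lane  3: tail/keep ⇒ 0xe0
lane  4: tail/keep ⇒ 0xca
lane  5: tail/keep ⇒ 0x91
lane  6: tail/keep ⇒ 0x22
lane  7: tail/keep ⇒ 0x83

vd = [6, 4, 97, 224, 202, 145, 34, 131]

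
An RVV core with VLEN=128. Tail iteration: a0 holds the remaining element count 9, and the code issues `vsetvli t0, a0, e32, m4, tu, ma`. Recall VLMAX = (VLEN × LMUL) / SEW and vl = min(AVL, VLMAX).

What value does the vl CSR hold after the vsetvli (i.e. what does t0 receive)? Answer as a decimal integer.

lanes per group: 128·4/32 = 16
vl = min(AVL, VLMAX) = min(9, 16) = 9

vl = 9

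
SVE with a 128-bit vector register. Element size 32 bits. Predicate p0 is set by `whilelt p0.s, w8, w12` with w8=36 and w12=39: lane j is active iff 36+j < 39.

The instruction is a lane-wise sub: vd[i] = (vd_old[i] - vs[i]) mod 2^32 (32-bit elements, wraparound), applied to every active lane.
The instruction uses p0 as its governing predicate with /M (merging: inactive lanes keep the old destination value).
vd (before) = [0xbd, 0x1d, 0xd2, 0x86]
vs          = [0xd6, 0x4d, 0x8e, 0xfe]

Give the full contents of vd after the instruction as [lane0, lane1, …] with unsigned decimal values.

lane count: 128 div 32 = 4
p0[j] = (36+j < 39); true for j=0..2 → 3 lanes set
lane  0: sub(0xbd,0xd6) ⇒ 0xffffffe7
lane  1: sub(0x1d,0x4d) ⇒ 0xffffffd0
lane  2: sub(0xd2,0x8e) ⇒ 0x44
lane  3: tail/keep ⇒ 0x86

vd = [4294967271, 4294967248, 68, 134]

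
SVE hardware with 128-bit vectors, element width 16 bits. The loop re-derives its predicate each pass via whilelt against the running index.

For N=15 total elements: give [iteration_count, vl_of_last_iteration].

[iterations, last_vl] = [2, 7]

register lanes = 128/16 = 8
N=15: ⌈15/8⌉ = 2 iters; last vl = 15 − 1×8 = 7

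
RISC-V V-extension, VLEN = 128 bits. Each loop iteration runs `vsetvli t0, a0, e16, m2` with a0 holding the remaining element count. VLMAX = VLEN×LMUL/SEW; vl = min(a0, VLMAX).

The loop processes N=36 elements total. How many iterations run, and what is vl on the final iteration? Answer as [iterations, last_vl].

[iterations, last_vl] = [3, 4]

VLMAX = (128 × 2) / 16 = 16 lanes
N=36: ⌈36/16⌉ = 3 iters; last vl = 36 − 2×16 = 4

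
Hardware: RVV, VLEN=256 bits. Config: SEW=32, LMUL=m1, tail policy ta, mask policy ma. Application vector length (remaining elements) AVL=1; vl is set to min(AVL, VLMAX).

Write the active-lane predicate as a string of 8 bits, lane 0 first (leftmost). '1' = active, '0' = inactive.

predicate = 10000000

lanes per group: 256·1/32 = 8
AVL=1 ≤ VLMAX=8, so vl = 1
bits (lane 0 leftmost): 10000000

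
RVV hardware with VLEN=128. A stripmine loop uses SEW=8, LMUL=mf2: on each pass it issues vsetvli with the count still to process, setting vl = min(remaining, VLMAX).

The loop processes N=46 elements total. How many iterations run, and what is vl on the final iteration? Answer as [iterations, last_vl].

VLMAX = (128 × 1/2) / 8 = 8 lanes
iterations = ceil(46/8) = 6; final-pass vl = 6

[iterations, last_vl] = [6, 6]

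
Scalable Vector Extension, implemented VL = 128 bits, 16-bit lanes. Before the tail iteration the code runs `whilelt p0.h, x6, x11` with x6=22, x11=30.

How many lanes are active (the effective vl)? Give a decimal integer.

128-bit reg / 16-bit elem → 8 lanes
p0[j] = (22+j < 30); true for j=0..7 → 8 lanes set

vl = 8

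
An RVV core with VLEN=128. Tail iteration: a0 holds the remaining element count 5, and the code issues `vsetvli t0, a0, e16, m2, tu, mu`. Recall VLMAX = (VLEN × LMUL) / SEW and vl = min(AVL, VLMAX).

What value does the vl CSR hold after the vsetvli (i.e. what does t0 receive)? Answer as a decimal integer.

vl = 5

VLMAX = (128 × 2) / 16 = 16 lanes
vl = min(AVL, VLMAX) = min(5, 16) = 5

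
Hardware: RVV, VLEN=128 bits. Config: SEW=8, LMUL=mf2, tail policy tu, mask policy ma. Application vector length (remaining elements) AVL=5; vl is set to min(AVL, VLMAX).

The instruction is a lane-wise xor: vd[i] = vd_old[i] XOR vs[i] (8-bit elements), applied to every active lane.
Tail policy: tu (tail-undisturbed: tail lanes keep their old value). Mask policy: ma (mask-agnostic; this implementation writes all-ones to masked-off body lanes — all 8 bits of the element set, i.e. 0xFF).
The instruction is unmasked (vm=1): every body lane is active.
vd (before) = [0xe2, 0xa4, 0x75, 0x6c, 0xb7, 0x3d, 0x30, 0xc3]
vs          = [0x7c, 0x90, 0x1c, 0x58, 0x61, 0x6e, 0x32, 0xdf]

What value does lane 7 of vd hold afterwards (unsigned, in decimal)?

vd[7] = 195

VLMAX = VLEN×LMUL/SEW = 128×1/2/8 = 8
AVL=5 ≤ VLMAX=8, so vl = 5
  i=0: xor(0xe2,0x7c) → 158
  i=1: xor(0xa4,0x90) → 52
  i=2: xor(0x75,0x1c) → 105
  i=3: xor(0x6c,0x58) → 52
  i=4: xor(0xb7,0x61) → 214
  i=5: tail/keep → 61
  i=6: tail/keep → 48
  i=7: tail/keep → 195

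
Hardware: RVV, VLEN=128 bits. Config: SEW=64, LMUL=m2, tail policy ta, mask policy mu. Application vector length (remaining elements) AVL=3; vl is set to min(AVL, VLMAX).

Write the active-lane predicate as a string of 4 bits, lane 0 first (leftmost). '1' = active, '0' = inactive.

lanes per group: 128·2/64 = 4
vl = min(AVL, VLMAX) = min(3, 4) = 3
bits (lane 0 leftmost): 1110

predicate = 1110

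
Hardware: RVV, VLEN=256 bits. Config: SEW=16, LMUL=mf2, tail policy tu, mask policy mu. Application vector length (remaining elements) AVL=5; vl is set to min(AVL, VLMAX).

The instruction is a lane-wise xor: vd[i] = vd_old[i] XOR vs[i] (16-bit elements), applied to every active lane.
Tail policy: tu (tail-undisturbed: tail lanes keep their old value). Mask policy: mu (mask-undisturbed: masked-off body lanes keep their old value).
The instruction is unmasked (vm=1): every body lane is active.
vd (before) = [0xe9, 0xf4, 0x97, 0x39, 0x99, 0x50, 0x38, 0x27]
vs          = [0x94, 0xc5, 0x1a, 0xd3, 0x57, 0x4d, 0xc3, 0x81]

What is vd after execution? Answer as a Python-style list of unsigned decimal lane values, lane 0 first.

VLMAX = (256 × 1/2) / 16 = 8 lanes
AVL=5 ≤ VLMAX=8, so vl = 5
  i=0: xor(0xe9,0x94) → 125
  i=1: xor(0xf4,0xc5) → 49
  i=2: xor(0x97,0x1a) → 141
  i=3: xor(0x39,0xd3) → 234
  i=4: xor(0x99,0x57) → 206
  i=5: tail/keep → 80
  i=6: tail/keep → 56
  i=7: tail/keep → 39

vd = [125, 49, 141, 234, 206, 80, 56, 39]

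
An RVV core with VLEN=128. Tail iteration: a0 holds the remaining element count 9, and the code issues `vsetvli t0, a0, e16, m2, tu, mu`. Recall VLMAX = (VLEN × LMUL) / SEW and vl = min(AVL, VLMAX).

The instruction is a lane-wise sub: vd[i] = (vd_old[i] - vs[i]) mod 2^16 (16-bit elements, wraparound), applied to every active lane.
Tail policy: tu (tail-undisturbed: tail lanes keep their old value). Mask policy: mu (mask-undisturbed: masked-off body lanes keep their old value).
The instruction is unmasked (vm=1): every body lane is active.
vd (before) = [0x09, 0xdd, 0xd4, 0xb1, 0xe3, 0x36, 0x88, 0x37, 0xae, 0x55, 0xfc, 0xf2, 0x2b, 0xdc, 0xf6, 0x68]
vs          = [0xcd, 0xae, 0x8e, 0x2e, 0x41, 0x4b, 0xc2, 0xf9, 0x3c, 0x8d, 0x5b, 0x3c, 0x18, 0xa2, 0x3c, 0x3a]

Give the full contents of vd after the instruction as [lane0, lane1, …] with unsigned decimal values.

vd = [65340, 47, 70, 131, 162, 65515, 65478, 65342, 114, 85, 252, 242, 43, 220, 246, 104]

VLMAX = VLEN×LMUL/SEW = 128×2/16 = 16
AVL=9 ≤ VLMAX=16, so vl = 9
vd[0] sub(0x09,0xcd) -> 0xff3c
vd[1] sub(0xdd,0xae) -> 0x2f
vd[2] sub(0xd4,0x8e) -> 0x46
vd[3] sub(0xb1,0x2e) -> 0x83
vd[4] sub(0xe3,0x41) -> 0xa2
vd[5] sub(0x36,0x4b) -> 0xffeb
vd[6] sub(0x88,0xc2) -> 0xffc6
vd[7] sub(0x37,0xf9) -> 0xff3e
vd[8] sub(0xae,0x3c) -> 0x72
vd[9] tail/keep -> 0x55
vd[10] tail/keep -> 0xfc
vd[11] tail/keep -> 0xf2
vd[12] tail/keep -> 0x2b
vd[13] tail/keep -> 0xdc
vd[14] tail/keep -> 0xf6
vd[15] tail/keep -> 0x68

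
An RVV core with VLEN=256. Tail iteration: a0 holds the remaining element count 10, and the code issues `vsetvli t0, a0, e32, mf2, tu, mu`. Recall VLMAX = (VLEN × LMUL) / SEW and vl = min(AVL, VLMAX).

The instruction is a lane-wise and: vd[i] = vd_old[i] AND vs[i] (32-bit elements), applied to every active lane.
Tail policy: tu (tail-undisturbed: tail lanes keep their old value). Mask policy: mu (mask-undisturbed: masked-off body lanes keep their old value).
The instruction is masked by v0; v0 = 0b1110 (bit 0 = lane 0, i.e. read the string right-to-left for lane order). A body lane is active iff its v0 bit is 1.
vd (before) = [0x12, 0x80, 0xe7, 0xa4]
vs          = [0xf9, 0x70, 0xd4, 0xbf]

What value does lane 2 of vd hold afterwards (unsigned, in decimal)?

vd[2] = 196

VLMAX = VLEN×LMUL/SEW = 256×1/2/32 = 4
AVL=10 > VLMAX=4, so vl = 4
vd[0] mask-off/keep -> 0x12
vd[1] and(0x80,0x70) -> 0x00
vd[2] and(0xe7,0xd4) -> 0xc4
vd[3] and(0xa4,0xbf) -> 0xa4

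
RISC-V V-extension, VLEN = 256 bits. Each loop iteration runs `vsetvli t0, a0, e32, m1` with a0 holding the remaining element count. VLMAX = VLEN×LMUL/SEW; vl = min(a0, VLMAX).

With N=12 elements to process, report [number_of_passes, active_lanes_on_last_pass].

VLMAX = (256 × 1) / 32 = 8 lanes
12 elements at 8/iter → 2 passes, remainder 4 on the last

[iterations, last_vl] = [2, 4]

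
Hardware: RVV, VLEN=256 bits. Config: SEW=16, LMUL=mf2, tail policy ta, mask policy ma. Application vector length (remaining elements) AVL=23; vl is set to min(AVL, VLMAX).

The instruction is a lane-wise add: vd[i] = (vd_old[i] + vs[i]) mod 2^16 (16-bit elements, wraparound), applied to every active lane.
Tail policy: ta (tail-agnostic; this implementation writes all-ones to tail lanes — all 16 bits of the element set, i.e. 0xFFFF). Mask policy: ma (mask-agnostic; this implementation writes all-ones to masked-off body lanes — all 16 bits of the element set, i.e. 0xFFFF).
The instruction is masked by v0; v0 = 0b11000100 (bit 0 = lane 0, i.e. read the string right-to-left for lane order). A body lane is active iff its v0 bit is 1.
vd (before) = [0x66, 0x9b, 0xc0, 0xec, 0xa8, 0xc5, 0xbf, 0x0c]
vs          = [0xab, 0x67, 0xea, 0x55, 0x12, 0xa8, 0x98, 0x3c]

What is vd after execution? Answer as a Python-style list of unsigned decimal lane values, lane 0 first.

lanes per group: 256·1/2/16 = 8
AVL=23 > VLMAX=8, so vl = 8
vd[0] mask-off/ones -> 0xffff
vd[1] mask-off/ones -> 0xffff
vd[2] add(0xc0,0xea) -> 0x1aa
vd[3] mask-off/ones -> 0xffff
vd[4] mask-off/ones -> 0xffff
vd[5] mask-off/ones -> 0xffff
vd[6] add(0xbf,0x98) -> 0x157
vd[7] add(0x0c,0x3c) -> 0x48

vd = [65535, 65535, 426, 65535, 65535, 65535, 343, 72]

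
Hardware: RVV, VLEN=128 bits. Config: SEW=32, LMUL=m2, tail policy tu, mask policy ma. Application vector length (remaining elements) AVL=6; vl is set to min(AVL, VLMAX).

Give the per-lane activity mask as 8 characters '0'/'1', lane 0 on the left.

predicate = 11111100

lanes per group: 128·2/32 = 8
vl = min(AVL, VLMAX) = min(6, 8) = 6
bits (lane 0 leftmost): 11111100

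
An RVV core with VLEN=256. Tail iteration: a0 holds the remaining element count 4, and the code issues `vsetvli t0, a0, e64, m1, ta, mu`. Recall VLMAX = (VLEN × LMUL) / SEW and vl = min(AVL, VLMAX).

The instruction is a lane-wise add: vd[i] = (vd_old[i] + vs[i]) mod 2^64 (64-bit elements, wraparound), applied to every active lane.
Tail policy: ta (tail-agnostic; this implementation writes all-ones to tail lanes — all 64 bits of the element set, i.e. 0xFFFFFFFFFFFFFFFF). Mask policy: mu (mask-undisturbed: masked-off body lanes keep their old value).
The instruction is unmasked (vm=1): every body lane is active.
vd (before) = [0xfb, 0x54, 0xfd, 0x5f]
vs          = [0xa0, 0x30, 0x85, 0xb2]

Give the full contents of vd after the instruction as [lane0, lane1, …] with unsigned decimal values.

vd = [411, 132, 386, 273]

VLMAX = (256 × 1) / 64 = 4 lanes
vl ← min(4, 4) = 4
lane  0: add(0xfb,0xa0) ⇒ 0x19b
lane  1: add(0x54,0x30) ⇒ 0x84
lane  2: add(0xfd,0x85) ⇒ 0x182
lane  3: add(0x5f,0xb2) ⇒ 0x111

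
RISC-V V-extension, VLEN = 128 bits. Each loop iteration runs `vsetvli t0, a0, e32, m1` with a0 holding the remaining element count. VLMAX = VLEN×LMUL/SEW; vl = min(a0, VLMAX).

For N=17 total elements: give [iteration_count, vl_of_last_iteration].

[iterations, last_vl] = [5, 1]

lanes per group: 128·1/32 = 4
iterations = ceil(17/4) = 5; final-pass vl = 1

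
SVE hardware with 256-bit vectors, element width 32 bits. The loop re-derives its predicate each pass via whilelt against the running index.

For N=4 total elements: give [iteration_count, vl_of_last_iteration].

[iterations, last_vl] = [1, 4]

lane count: 256 div 32 = 8
iterations = ceil(4/8) = 1; final-pass vl = 4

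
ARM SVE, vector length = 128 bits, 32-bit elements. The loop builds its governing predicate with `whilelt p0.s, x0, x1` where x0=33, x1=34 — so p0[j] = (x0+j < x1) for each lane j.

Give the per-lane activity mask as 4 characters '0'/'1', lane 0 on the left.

lane count: 128 div 32 = 4
p0[j] = (33+j < 34); true for j=0..0 → 1 lanes set
bits (lane 0 leftmost): 1000

predicate = 1000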